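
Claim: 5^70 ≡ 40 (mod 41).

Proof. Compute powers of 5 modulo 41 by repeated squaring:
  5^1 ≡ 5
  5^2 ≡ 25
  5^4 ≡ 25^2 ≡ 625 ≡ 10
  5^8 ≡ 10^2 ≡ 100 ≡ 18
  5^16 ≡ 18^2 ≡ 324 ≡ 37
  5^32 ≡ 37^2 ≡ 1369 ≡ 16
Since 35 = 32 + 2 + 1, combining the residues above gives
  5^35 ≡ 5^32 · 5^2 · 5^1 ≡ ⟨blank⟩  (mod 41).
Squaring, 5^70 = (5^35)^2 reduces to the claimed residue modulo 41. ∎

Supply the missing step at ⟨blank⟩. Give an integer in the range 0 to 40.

32

5^32 · 5^2 · 5^1 ≡ 16 · 25 · 5 = 2000.
2000 mod 41 = 32, so 5^35 ≡ 32 (mod 41).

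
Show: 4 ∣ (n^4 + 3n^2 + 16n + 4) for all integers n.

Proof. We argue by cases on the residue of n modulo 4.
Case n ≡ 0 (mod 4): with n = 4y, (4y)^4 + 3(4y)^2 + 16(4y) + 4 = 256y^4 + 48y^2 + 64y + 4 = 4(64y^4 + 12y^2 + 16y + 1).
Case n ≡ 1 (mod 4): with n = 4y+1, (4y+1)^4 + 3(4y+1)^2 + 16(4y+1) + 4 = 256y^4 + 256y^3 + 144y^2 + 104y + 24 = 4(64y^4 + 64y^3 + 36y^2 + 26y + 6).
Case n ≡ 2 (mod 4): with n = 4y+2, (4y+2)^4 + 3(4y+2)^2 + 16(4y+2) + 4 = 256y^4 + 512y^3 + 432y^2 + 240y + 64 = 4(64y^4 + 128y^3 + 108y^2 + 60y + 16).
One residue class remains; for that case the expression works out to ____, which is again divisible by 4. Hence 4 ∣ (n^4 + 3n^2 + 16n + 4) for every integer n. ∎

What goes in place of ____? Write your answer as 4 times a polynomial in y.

4(64y^4 + 192y^3 + 228y^2 + 142y + 40)

Only n ≡ 3 (mod 4) is unaccounted for. Put n = 4y+3:
(4y+3)^4 + 3(4y+3)^2 + 16(4y+3) + 4 expands to 256y^4 + 768y^3 + 912y^2 + 568y + 160,
and factoring out 4 leaves 4(64y^4 + 192y^3 + 228y^2 + 142y + 40).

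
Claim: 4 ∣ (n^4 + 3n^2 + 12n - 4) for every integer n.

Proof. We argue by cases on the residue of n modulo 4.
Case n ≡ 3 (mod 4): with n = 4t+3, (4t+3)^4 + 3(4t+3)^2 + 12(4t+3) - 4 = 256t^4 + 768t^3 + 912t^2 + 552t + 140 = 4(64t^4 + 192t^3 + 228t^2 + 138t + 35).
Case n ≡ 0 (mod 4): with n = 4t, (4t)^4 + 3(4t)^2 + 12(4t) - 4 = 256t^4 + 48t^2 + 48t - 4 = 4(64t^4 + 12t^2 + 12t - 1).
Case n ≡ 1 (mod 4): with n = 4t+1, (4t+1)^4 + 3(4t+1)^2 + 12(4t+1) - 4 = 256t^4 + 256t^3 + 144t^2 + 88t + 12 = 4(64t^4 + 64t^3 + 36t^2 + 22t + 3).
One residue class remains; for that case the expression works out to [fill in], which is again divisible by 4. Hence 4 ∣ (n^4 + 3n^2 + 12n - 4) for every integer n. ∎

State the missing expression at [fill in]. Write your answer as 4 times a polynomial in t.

4(64t^4 + 128t^3 + 108t^2 + 56t + 12)

The residues treated are {3, 0, 1}, so the missing case is n ≡ 2 (mod 4); write n = 4t+2.
Then (4t+2)^4 + 3(4t+2)^2 + 12(4t+2) - 4 = 256t^4 + 512t^3 + 432t^2 + 224t + 48 = 4(64t^4 + 128t^3 + 108t^2 + 56t + 12).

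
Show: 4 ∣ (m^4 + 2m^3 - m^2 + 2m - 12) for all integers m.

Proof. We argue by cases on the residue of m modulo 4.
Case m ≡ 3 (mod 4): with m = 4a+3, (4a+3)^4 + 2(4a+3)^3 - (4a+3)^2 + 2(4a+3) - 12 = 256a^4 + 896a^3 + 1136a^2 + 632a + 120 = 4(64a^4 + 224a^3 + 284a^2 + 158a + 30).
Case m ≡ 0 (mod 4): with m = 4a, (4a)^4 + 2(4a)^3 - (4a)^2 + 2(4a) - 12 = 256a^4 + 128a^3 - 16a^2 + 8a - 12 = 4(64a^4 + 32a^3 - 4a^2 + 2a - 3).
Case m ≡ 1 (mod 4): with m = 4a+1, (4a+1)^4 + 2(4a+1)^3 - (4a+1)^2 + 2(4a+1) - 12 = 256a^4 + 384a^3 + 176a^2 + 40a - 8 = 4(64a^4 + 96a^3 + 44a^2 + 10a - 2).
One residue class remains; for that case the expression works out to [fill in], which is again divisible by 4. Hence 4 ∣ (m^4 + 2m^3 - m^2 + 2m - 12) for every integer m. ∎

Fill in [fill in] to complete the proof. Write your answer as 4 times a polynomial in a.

4(64a^4 + 160a^3 + 140a^2 + 54a + 5)

Only m ≡ 2 (mod 4) is unaccounted for. Put m = 4a+2:
(4a+2)^4 + 2(4a+2)^3 - (4a+2)^2 + 2(4a+2) - 12 expands to 256a^4 + 640a^3 + 560a^2 + 216a + 20,
and factoring out 4 leaves 4(64a^4 + 160a^3 + 140a^2 + 54a + 5).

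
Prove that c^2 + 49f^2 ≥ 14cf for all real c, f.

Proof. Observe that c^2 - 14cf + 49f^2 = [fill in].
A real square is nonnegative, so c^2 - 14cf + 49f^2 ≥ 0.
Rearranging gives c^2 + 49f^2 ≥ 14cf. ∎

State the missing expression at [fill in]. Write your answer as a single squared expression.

The leading and trailing coefficients are 1^2 and 7^2, and 14 = 2·1·7, so the trinomial is (c - 7f)^2.
Hence c^2 - 14cf + 49f^2 ≥ 0.

(c - 7f)^2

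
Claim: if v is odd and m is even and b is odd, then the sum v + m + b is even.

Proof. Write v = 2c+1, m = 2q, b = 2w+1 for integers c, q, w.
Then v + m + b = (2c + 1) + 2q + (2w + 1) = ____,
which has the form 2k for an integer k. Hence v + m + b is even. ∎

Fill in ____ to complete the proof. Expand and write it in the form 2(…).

2(c + q + w + 1)

Expanding: (2c + 1) + 2q + (2w + 1) = 2c + 2q + 2w + 2.
Every term is even; pulling out the factor of 2 gives 2(c + q + w + 1).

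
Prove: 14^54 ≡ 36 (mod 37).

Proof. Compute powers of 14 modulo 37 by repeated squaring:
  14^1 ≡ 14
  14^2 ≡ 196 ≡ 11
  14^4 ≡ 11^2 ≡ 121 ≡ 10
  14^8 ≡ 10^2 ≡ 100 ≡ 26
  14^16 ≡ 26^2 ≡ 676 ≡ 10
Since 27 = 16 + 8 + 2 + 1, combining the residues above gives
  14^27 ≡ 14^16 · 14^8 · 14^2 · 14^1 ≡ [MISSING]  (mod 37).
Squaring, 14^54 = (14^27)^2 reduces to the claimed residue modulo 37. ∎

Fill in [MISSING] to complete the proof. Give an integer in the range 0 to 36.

6

Multiply the listed residues: 10 · 26 · 11 · 14 = 260 → 2860 → 40040.
Reducing modulo 37: 40040 = 1082·37 + 6, so 14^27 ≡ 6.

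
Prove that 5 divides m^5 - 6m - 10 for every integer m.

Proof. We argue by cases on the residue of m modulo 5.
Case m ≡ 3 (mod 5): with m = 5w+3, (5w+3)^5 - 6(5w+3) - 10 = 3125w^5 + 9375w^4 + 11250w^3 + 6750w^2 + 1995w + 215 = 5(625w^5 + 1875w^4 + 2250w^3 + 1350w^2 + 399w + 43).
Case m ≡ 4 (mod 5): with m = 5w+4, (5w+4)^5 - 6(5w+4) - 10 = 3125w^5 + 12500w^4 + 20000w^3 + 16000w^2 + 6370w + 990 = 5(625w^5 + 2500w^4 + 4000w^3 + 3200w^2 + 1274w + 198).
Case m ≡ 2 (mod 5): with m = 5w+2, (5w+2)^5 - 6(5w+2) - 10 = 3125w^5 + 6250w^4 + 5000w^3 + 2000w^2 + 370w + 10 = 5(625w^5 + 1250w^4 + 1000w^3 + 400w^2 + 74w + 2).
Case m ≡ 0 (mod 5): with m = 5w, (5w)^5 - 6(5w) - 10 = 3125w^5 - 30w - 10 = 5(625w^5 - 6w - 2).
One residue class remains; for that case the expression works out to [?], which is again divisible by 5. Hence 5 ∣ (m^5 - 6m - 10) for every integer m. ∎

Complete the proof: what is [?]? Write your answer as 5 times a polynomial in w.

Only m ≡ 1 (mod 5) is unaccounted for. Put m = 5w+1:
(5w+1)^5 - 6(5w+1) - 10 expands to 3125w^5 + 3125w^4 + 1250w^3 + 250w^2 - 5w - 15,
and factoring out 5 leaves 5(625w^5 + 625w^4 + 250w^3 + 50w^2 - w - 3).

5(625w^5 + 625w^4 + 250w^3 + 50w^2 - w - 3)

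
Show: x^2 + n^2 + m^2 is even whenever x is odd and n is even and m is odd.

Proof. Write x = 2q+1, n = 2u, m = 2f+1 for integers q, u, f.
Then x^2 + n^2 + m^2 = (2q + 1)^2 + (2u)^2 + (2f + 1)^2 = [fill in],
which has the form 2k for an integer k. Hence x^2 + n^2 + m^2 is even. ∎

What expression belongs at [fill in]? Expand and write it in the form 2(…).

2(2f^2 + 2f + 2q^2 + 2q + 2u^2 + 1)

Expanding: (2q + 1)^2 + (2u)^2 + (2f + 1)^2 = 4f^2 + 4f + 4q^2 + 4q + 4u^2 + 2.
Every term is even; pulling out the factor of 2 gives 2(2f^2 + 2f + 2q^2 + 2q + 2u^2 + 1).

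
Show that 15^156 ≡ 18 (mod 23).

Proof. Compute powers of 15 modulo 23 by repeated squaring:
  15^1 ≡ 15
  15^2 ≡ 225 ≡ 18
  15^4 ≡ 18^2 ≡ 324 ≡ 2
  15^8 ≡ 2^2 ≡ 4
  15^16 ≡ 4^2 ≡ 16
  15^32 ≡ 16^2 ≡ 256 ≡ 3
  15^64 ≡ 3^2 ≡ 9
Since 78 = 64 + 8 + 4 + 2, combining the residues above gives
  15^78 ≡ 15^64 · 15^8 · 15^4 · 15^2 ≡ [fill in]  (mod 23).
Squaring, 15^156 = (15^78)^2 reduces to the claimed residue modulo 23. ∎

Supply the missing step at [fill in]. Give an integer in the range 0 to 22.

8

15^64 · 15^8 · 15^4 · 15^2 ≡ 9 · 4 · 2 · 18 = 1296.
1296 mod 23 = 8, so 15^78 ≡ 8 (mod 23).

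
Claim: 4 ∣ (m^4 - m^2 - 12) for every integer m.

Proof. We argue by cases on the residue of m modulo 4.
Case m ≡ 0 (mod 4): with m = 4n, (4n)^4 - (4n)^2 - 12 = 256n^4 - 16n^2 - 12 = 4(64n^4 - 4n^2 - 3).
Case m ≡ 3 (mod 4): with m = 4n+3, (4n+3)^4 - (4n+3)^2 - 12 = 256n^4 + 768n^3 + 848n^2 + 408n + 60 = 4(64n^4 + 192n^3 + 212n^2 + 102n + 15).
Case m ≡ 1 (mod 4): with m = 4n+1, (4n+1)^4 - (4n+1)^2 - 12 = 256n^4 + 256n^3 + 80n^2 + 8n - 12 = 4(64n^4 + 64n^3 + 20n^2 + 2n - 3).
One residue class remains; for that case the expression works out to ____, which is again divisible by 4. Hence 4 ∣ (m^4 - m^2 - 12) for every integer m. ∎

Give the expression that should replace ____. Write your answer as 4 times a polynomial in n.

4(64n^4 + 128n^3 + 92n^2 + 28n)

The residues treated are {0, 3, 1}, so the missing case is m ≡ 2 (mod 4); write m = 4n+2.
Then (4n+2)^4 - (4n+2)^2 - 12 = 256n^4 + 512n^3 + 368n^2 + 112n = 4(64n^4 + 128n^3 + 92n^2 + 28n).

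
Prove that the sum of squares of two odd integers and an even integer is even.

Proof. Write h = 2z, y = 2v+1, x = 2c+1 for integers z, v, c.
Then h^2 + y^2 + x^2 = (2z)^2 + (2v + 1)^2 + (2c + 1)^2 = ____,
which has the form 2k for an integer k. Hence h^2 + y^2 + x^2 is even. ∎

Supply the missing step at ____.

2(2c^2 + 2c + 2v^2 + 2v + 2z^2 + 1)

Expanding: (2z)^2 + (2v + 1)^2 + (2c + 1)^2 = 4c^2 + 4c + 4v^2 + 4v + 4z^2 + 2.
Every term is even; pulling out the factor of 2 gives 2(2c^2 + 2c + 2v^2 + 2v + 2z^2 + 1).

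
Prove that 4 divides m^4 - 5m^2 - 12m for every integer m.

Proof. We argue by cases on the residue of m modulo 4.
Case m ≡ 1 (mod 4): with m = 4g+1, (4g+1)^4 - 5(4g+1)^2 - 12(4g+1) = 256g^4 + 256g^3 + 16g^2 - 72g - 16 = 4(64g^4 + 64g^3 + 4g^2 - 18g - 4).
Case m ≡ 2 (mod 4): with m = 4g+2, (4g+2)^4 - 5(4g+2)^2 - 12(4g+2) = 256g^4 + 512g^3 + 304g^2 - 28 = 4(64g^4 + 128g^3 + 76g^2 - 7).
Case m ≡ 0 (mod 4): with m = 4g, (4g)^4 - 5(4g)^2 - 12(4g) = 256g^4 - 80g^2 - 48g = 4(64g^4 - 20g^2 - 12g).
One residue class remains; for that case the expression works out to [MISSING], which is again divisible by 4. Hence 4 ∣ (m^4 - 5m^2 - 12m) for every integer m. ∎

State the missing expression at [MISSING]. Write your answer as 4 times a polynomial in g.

The residues treated are {1, 2, 0}, so the missing case is m ≡ 3 (mod 4); write m = 4g+3.
Then (4g+3)^4 - 5(4g+3)^2 - 12(4g+3) = 256g^4 + 768g^3 + 784g^2 + 264g = 4(64g^4 + 192g^3 + 196g^2 + 66g).

4(64g^4 + 192g^3 + 196g^2 + 66g)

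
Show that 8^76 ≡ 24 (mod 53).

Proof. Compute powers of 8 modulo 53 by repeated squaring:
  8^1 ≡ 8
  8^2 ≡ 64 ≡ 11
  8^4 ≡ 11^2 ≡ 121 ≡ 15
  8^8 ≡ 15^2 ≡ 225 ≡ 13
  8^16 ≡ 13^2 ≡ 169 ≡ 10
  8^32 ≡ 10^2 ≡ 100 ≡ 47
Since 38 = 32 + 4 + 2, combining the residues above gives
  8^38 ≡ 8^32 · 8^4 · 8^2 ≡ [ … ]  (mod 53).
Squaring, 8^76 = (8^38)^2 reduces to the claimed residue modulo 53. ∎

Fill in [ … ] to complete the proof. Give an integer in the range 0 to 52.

8^32 · 8^4 · 8^2 ≡ 47 · 15 · 11 = 7755.
7755 mod 53 = 17, so 8^38 ≡ 17 (mod 53).

17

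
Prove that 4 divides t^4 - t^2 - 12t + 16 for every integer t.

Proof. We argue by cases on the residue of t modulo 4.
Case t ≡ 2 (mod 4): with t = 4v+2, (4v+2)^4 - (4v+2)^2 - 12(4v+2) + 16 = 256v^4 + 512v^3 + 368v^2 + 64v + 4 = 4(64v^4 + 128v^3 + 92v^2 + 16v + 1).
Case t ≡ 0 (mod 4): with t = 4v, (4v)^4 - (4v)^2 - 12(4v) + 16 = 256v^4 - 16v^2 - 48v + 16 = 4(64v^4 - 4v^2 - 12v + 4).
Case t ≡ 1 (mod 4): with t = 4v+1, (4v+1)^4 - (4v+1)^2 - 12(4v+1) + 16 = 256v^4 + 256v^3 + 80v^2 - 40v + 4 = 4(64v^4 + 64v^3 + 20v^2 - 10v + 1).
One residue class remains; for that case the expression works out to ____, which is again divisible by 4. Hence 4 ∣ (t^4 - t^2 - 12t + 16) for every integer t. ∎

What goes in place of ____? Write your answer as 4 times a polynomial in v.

Only t ≡ 3 (mod 4) is unaccounted for. Put t = 4v+3:
(4v+3)^4 - (4v+3)^2 - 12(4v+3) + 16 expands to 256v^4 + 768v^3 + 848v^2 + 360v + 52,
and factoring out 4 leaves 4(64v^4 + 192v^3 + 212v^2 + 90v + 13).

4(64v^4 + 192v^3 + 212v^2 + 90v + 13)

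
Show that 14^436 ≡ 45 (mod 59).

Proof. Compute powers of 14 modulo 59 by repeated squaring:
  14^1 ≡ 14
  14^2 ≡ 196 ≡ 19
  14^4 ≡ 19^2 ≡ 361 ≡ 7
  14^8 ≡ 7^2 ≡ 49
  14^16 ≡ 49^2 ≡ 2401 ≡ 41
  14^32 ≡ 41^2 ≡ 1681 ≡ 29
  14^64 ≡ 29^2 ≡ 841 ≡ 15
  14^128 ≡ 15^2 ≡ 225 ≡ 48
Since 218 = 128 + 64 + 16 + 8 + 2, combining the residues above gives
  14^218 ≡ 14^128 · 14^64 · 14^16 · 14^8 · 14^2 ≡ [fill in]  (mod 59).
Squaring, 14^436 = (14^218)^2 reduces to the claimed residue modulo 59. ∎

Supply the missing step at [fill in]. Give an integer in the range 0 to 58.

14^128 · 14^64 · 14^16 · 14^8 · 14^2 ≡ 48 · 15 · 41 · 49 · 19 = 27483120.
27483120 mod 59 = 35, so 14^218 ≡ 35 (mod 59).

35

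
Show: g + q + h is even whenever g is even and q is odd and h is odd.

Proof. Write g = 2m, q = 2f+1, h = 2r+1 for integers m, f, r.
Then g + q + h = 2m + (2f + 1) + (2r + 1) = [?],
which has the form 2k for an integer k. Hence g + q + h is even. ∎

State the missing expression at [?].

2(f + m + r + 1)

2m + (2f + 1) + (2r + 1) = 2f + 2m + 2r + 2
= 2(f + m + r + 1).
Since f + m + r + 1 is an integer, the sum is of the form 2k for an integer k.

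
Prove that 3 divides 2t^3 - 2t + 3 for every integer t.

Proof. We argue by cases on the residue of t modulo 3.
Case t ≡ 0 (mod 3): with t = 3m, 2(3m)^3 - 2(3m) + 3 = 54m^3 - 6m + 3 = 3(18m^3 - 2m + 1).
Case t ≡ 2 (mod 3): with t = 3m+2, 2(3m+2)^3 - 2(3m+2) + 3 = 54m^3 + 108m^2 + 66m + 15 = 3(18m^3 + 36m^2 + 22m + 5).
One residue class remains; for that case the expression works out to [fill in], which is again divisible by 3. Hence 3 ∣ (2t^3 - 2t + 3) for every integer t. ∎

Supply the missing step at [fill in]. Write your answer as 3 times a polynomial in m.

3(18m^3 + 18m^2 + 4m + 1)

Only t ≡ 1 (mod 3) is unaccounted for. Put t = 3m+1:
2(3m+1)^3 - 2(3m+1) + 3 expands to 54m^3 + 54m^2 + 12m + 3,
and factoring out 3 leaves 3(18m^3 + 18m^2 + 4m + 1).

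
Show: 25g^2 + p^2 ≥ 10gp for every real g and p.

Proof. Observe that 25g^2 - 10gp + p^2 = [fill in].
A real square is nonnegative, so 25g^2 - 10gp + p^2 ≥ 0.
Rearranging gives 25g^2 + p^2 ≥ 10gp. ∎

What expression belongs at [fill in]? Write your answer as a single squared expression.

(5g - p)^2

25g^2 - 10gp + p^2 is a perfect-square trinomial: the outer terms are (5g)^2 and (p)^2, and the cross term is -2·5g·p.
So 25g^2 - 10gp + p^2 = (5g - p)^2 ≥ 0.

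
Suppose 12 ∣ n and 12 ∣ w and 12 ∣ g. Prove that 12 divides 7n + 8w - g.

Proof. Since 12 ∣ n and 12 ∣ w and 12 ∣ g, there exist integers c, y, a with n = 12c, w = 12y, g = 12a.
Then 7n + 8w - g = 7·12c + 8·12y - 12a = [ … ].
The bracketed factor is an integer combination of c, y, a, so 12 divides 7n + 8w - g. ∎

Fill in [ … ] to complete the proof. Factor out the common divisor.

Each term has a factor of 12: 7·12c + 8·12y - 12a = 12·(-a + 7c + 8y).
Since -a + 7c + 8y is an integer, 12 ∣ (7n + 8w - g).

12(-a + 7c + 8y)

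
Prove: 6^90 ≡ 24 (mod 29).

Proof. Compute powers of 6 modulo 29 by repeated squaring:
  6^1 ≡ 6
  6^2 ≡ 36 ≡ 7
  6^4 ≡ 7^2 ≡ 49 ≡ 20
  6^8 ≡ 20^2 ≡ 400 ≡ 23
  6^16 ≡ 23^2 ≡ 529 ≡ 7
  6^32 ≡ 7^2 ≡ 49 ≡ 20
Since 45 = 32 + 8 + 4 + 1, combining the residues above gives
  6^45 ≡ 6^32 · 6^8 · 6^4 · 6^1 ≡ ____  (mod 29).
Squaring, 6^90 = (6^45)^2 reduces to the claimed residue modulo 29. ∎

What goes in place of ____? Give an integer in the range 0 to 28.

13

6^32 · 6^8 · 6^4 · 6^1 ≡ 20 · 23 · 20 · 6 = 55200.
55200 mod 29 = 13, so 6^45 ≡ 13 (mod 29).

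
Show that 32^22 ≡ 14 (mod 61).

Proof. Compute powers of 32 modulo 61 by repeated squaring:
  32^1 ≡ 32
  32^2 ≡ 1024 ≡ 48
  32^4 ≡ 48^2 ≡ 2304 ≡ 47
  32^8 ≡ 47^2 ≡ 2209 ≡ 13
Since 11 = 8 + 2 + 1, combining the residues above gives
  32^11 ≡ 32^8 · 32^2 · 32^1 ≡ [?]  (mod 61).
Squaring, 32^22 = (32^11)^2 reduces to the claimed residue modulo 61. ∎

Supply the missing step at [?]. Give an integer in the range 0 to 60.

32^8 · 32^2 · 32^1 ≡ 13 · 48 · 32 = 19968.
19968 mod 61 = 21, so 32^11 ≡ 21 (mod 61).

21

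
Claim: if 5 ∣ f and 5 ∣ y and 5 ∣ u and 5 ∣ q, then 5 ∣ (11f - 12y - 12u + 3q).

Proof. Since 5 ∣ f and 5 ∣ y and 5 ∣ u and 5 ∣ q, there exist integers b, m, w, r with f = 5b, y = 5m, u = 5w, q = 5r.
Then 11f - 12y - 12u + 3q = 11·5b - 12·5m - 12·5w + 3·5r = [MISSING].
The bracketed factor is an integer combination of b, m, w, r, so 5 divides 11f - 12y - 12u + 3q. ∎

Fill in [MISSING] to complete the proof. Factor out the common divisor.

5(11b - 12m + 3r - 12w)

Pull the common 5 out of every term: 11·5b - 12·5m - 12·5w + 3·5r = 5(11b - 12m + 3r - 12w).
11b - 12m + 3r - 12w is an integer, which exhibits the divisibility.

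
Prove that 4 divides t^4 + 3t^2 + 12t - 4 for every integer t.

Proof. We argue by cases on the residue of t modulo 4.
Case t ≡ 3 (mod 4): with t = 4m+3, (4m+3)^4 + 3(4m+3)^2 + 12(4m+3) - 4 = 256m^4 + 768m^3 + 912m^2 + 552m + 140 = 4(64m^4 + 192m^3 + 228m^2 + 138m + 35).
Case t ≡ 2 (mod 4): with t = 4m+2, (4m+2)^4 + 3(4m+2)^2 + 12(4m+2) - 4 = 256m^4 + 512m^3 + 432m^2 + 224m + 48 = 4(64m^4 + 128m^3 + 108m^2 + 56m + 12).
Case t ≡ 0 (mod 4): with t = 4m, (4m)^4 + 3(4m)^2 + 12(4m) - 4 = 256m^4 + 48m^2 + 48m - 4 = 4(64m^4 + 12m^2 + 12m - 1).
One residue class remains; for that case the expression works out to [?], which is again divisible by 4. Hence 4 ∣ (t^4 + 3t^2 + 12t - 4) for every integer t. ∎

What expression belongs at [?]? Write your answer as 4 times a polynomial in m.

The residues treated are {3, 2, 0}, so the missing case is t ≡ 1 (mod 4); write t = 4m+1.
Then (4m+1)^4 + 3(4m+1)^2 + 12(4m+1) - 4 = 256m^4 + 256m^3 + 144m^2 + 88m + 12 = 4(64m^4 + 64m^3 + 36m^2 + 22m + 3).

4(64m^4 + 64m^3 + 36m^2 + 22m + 3)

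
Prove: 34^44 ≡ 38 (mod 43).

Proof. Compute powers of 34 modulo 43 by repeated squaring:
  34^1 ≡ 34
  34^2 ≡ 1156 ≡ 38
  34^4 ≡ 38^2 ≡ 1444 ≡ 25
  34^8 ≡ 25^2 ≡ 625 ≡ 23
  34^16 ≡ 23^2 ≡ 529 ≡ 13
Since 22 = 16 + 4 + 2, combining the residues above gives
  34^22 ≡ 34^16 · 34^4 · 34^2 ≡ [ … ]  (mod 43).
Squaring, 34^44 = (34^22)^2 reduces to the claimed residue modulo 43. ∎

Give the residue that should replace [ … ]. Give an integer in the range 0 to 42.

34^16 · 34^4 · 34^2 ≡ 13 · 25 · 38 = 12350.
12350 mod 43 = 9, so 34^22 ≡ 9 (mod 43).

9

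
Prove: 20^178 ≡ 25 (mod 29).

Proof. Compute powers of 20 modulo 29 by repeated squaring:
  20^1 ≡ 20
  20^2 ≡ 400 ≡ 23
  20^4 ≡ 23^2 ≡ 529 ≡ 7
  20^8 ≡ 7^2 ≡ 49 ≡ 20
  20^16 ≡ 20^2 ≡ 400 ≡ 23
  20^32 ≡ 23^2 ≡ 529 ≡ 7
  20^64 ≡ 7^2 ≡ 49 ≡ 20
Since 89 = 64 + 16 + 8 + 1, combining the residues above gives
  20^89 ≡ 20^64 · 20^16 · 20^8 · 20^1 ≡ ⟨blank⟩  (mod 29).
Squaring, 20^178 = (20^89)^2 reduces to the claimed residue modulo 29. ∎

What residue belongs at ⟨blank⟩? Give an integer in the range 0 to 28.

24

Multiply the listed residues: 20 · 23 · 20 · 20 = 460 → 9200 → 184000.
Reducing modulo 29: 184000 = 6344·29 + 24, so 20^89 ≡ 24.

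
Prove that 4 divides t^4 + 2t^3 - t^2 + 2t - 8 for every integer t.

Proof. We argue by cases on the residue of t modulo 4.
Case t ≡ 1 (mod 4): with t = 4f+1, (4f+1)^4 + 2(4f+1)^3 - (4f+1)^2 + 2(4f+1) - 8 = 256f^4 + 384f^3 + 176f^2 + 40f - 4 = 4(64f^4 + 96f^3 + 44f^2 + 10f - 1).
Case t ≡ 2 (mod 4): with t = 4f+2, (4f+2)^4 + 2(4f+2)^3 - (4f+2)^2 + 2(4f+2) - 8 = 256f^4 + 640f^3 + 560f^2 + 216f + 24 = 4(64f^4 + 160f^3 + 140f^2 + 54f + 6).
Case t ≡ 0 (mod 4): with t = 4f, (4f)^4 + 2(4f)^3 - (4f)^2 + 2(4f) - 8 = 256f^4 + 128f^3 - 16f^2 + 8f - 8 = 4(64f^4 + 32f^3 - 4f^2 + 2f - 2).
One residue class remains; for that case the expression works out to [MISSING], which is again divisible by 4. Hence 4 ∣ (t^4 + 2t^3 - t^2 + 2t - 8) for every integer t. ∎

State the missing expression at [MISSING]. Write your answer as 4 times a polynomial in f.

Only t ≡ 3 (mod 4) is unaccounted for. Put t = 4f+3:
(4f+3)^4 + 2(4f+3)^3 - (4f+3)^2 + 2(4f+3) - 8 expands to 256f^4 + 896f^3 + 1136f^2 + 632f + 124,
and factoring out 4 leaves 4(64f^4 + 224f^3 + 284f^2 + 158f + 31).

4(64f^4 + 224f^3 + 284f^2 + 158f + 31)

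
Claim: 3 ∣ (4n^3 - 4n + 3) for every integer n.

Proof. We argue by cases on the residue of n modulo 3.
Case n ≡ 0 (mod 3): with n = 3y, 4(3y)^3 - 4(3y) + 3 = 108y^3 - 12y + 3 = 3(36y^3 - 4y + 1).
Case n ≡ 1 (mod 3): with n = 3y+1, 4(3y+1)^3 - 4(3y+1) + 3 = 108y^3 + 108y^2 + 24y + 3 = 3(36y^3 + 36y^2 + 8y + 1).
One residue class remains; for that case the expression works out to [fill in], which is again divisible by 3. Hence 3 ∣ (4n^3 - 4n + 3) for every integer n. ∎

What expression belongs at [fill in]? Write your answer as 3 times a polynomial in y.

3(36y^3 + 72y^2 + 44y + 9)

The residues treated are {0, 1}, so the missing case is n ≡ 2 (mod 3); write n = 3y+2.
Then 4(3y+2)^3 - 4(3y+2) + 3 = 108y^3 + 216y^2 + 132y + 27 = 3(36y^3 + 72y^2 + 44y + 9).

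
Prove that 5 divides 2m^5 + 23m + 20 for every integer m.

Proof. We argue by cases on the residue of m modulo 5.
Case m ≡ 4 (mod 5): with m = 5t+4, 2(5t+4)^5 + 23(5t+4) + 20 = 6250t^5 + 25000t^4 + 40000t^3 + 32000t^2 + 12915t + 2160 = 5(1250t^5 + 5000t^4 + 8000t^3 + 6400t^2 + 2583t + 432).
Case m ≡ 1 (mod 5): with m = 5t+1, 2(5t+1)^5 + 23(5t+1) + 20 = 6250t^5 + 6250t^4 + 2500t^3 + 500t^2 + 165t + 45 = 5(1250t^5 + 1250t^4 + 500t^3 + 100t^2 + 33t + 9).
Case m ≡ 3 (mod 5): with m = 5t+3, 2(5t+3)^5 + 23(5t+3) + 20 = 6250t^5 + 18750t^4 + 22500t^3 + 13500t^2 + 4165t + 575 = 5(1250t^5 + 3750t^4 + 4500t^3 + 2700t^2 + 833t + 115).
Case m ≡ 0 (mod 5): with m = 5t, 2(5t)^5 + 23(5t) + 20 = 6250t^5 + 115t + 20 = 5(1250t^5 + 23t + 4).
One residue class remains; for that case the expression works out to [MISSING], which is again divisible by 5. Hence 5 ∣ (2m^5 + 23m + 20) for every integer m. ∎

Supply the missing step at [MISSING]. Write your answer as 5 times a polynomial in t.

5(1250t^5 + 2500t^4 + 2000t^3 + 800t^2 + 183t + 26)

Only m ≡ 2 (mod 5) is unaccounted for. Put m = 5t+2:
2(5t+2)^5 + 23(5t+2) + 20 expands to 6250t^5 + 12500t^4 + 10000t^3 + 4000t^2 + 915t + 130,
and factoring out 5 leaves 5(1250t^5 + 2500t^4 + 2000t^3 + 800t^2 + 183t + 26).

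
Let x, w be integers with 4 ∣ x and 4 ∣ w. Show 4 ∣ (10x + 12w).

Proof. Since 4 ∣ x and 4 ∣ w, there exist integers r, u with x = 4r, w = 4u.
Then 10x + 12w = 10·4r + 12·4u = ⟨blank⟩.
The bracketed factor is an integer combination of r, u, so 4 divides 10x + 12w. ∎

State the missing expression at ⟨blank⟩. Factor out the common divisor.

Pull the common 4 out of every term: 10·4r + 12·4u = 4(10r + 12u).
10r + 12u is an integer, which exhibits the divisibility.

4(10r + 12u)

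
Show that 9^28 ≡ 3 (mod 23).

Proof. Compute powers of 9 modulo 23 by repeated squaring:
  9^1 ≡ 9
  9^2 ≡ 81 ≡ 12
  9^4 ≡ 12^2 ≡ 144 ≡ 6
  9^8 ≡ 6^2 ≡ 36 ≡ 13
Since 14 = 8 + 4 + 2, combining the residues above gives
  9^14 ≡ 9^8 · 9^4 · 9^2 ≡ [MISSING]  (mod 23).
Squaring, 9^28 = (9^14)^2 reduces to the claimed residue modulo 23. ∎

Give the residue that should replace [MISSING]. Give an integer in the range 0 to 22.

Multiply the listed residues: 13 · 6 · 12 = 78 → 936.
Reducing modulo 23: 936 = 40·23 + 16, so 9^14 ≡ 16.

16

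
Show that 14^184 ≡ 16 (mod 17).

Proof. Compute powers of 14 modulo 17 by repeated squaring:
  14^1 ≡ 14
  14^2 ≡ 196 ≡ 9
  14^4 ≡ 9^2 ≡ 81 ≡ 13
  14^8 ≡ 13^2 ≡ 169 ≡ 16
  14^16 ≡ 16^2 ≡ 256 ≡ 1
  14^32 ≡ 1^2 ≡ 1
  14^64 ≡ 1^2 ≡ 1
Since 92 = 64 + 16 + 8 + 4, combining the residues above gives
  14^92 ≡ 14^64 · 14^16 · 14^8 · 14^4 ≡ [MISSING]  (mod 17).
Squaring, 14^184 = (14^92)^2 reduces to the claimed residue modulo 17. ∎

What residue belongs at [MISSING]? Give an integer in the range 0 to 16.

14^64 · 14^16 · 14^8 · 14^4 ≡ 1 · 1 · 16 · 13 = 208.
208 mod 17 = 4, so 14^92 ≡ 4 (mod 17).

4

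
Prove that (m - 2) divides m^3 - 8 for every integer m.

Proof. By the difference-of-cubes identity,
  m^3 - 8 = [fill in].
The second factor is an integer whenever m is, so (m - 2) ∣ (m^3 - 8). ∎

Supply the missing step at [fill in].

(m - 2)(m^2 + 2m + 4)

Polynomial division of m^3 - 8 by m - 2 leaves remainder 0 and quotient m^2 + 2m + 4.
Hence m^3 - 8 = (m - 2)(m^2 + 2m + 4).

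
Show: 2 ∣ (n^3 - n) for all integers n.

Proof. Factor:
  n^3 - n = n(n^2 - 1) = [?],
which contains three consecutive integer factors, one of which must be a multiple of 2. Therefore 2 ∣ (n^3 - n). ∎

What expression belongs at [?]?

n(n^2 - 1) = n(n - 1)(n + 1) = (n - 1)n(n + 1).
These three factors are consecutive integers, so their product is divisible by 2.

(n - 1)n(n + 1)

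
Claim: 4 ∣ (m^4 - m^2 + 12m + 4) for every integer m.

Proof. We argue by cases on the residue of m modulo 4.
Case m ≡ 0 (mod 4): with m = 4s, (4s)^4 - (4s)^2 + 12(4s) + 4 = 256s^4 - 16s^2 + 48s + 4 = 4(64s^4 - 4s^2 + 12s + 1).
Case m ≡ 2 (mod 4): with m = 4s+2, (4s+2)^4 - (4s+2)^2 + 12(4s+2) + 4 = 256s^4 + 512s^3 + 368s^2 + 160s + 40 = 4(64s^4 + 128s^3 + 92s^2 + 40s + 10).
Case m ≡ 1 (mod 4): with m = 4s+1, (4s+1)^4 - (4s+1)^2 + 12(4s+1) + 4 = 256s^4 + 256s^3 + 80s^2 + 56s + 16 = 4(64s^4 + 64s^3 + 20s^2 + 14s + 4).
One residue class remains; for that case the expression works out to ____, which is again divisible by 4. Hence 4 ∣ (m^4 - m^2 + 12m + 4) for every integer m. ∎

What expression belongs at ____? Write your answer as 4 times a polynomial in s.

The residues treated are {0, 2, 1}, so the missing case is m ≡ 3 (mod 4); write m = 4s+3.
Then (4s+3)^4 - (4s+3)^2 + 12(4s+3) + 4 = 256s^4 + 768s^3 + 848s^2 + 456s + 112 = 4(64s^4 + 192s^3 + 212s^2 + 114s + 28).

4(64s^4 + 192s^3 + 212s^2 + 114s + 28)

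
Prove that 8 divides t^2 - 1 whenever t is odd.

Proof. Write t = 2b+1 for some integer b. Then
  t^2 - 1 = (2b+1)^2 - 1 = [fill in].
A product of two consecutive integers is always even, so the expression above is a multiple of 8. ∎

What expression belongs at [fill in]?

4b(b + 1)

(2b+1)^2 - 1 = 4b^2 + 4b + 1 - 1 = 4b^2 + 4b = 4b(b+1).
Since b and b+1 are consecutive, b(b+1) is even, and 4·(even) is a multiple of 8.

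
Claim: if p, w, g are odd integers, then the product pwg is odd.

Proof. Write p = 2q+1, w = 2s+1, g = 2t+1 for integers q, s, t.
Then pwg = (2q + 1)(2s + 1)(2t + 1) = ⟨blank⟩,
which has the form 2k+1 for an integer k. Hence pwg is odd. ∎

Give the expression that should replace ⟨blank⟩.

(2q + 1)(2s + 1)(2t + 1) = 8qst + 4qs + 4qt + 2q + 4st + 2s + 2t + 1
= 2(4qst + 2qs + 2qt + q + 2st + s + t) + 1.
Since 4qst + 2qs + 2qt + q + 2st + s + t is an integer, the product is of the form 2k+1 for an integer k.

2(4qst + 2qs + 2qt + q + 2st + s + t) + 1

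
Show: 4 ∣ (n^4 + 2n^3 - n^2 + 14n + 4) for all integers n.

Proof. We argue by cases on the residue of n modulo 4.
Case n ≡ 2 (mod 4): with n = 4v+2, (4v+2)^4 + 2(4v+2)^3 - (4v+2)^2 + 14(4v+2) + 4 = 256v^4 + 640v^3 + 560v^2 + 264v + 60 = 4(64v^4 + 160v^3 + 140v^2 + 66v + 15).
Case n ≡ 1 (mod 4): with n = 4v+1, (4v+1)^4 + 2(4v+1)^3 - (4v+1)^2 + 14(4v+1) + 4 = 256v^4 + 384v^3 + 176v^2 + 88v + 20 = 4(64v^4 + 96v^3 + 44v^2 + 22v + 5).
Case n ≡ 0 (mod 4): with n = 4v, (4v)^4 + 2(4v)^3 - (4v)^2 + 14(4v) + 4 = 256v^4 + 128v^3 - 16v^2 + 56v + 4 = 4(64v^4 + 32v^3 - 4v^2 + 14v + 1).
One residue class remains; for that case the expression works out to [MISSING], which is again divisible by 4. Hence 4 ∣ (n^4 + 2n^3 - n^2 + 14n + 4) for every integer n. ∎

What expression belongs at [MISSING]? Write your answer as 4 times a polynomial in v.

4(64v^4 + 224v^3 + 284v^2 + 170v + 43)

Only n ≡ 3 (mod 4) is unaccounted for. Put n = 4v+3:
(4v+3)^4 + 2(4v+3)^3 - (4v+3)^2 + 14(4v+3) + 4 expands to 256v^4 + 896v^3 + 1136v^2 + 680v + 172,
and factoring out 4 leaves 4(64v^4 + 224v^3 + 284v^2 + 170v + 43).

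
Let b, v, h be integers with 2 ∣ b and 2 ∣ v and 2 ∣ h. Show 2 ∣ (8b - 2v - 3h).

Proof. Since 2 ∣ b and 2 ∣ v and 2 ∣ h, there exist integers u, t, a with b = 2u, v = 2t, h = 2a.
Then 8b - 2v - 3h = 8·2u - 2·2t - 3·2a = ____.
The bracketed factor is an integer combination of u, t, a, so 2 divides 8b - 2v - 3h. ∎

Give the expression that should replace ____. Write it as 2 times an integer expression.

Pull the common 2 out of every term: 8·2u - 2·2t - 3·2a = 2(-3a - 2t + 8u).
-3a - 2t + 8u is an integer, which exhibits the divisibility.

2(-3a - 2t + 8u)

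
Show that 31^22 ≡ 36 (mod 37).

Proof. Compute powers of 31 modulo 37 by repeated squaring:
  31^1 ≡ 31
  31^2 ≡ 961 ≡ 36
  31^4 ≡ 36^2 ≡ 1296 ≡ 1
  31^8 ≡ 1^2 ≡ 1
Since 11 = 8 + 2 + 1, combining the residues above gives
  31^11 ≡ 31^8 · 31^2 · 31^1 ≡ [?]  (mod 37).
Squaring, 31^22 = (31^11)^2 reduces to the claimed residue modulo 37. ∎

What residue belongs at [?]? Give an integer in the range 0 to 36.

31^8 · 31^2 · 31^1 ≡ 1 · 36 · 31 = 1116.
1116 mod 37 = 6, so 31^11 ≡ 6 (mod 37).

6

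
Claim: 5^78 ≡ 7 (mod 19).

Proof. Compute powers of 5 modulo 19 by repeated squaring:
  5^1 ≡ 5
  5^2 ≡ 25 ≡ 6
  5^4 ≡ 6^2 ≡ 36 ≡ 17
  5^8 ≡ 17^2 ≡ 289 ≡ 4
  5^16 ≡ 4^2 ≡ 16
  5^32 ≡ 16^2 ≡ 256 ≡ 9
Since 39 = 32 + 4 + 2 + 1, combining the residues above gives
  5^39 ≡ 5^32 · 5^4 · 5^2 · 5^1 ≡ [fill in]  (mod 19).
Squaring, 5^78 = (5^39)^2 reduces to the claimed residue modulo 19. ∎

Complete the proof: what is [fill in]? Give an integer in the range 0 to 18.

Multiply the listed residues: 9 · 17 · 6 · 5 = 153 → 918 → 4590.
Reducing modulo 19: 4590 = 241·19 + 11, so 5^39 ≡ 11.

11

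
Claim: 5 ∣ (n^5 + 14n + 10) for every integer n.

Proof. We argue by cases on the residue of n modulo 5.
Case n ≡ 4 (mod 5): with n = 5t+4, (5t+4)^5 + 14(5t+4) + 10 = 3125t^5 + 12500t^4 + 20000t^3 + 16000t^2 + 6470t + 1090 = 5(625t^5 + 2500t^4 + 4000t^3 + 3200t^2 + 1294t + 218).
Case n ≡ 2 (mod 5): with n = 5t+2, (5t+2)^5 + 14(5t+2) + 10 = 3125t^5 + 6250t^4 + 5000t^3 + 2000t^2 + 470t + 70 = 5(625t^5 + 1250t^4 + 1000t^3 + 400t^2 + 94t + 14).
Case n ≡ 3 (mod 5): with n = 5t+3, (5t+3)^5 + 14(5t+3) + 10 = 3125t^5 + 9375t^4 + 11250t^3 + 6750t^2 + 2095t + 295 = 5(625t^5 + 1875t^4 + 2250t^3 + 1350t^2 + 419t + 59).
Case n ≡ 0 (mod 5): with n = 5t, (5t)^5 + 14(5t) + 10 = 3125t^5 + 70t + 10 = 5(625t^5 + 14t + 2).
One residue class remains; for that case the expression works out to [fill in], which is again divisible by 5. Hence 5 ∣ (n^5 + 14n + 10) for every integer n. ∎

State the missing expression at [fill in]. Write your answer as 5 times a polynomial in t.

5(625t^5 + 625t^4 + 250t^3 + 50t^2 + 19t + 5)

Only n ≡ 1 (mod 5) is unaccounted for. Put n = 5t+1:
(5t+1)^5 + 14(5t+1) + 10 expands to 3125t^5 + 3125t^4 + 1250t^3 + 250t^2 + 95t + 25,
and factoring out 5 leaves 5(625t^5 + 625t^4 + 250t^3 + 50t^2 + 19t + 5).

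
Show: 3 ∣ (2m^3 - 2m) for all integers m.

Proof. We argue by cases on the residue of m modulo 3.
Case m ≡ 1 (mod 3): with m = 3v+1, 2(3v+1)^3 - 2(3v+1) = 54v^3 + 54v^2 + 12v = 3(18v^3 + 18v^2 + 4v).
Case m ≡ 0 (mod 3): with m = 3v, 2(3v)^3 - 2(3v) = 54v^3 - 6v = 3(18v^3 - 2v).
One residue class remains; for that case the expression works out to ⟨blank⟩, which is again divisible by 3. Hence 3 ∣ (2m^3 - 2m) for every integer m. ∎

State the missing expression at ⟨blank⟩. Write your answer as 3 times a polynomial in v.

Only m ≡ 2 (mod 3) is unaccounted for. Put m = 3v+2:
2(3v+2)^3 - 2(3v+2) expands to 54v^3 + 108v^2 + 66v + 12,
and factoring out 3 leaves 3(18v^3 + 36v^2 + 22v + 4).

3(18v^3 + 36v^2 + 22v + 4)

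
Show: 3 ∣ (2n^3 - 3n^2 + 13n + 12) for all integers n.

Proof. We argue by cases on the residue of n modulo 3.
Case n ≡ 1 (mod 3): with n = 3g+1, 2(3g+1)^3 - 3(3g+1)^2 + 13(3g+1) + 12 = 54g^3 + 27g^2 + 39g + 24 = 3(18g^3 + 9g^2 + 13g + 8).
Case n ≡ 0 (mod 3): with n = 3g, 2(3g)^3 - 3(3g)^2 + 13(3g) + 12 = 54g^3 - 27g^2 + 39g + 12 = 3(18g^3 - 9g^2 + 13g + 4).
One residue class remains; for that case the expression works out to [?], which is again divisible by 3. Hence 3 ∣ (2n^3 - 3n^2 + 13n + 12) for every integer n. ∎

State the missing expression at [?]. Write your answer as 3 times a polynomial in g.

3(18g^3 + 27g^2 + 25g + 14)

Only n ≡ 2 (mod 3) is unaccounted for. Put n = 3g+2:
2(3g+2)^3 - 3(3g+2)^2 + 13(3g+2) + 12 expands to 54g^3 + 81g^2 + 75g + 42,
and factoring out 3 leaves 3(18g^3 + 27g^2 + 25g + 14).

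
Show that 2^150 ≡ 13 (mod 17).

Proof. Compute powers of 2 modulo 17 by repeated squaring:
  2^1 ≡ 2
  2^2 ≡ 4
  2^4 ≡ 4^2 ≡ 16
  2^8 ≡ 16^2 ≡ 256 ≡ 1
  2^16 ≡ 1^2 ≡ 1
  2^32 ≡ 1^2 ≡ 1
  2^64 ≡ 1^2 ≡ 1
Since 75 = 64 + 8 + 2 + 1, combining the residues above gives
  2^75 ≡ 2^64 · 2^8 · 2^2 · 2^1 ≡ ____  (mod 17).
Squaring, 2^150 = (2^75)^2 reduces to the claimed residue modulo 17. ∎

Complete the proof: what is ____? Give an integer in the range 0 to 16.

Multiply the listed residues: 1 · 1 · 4 · 2 = 1 → 4 → 8.
Reducing modulo 17: 8 = 0·17 + 8, so 2^75 ≡ 8.

8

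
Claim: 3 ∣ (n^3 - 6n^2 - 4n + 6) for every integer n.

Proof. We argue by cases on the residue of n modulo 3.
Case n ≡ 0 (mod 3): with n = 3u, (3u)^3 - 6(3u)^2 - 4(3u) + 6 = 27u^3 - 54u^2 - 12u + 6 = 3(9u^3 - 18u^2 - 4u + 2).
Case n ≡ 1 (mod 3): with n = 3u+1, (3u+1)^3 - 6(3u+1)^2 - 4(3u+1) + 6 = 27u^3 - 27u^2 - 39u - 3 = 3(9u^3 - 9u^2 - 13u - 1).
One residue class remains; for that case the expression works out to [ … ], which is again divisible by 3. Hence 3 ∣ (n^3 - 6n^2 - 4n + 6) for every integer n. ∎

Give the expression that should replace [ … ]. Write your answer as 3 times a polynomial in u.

The residues treated are {0, 1}, so the missing case is n ≡ 2 (mod 3); write n = 3u+2.
Then (3u+2)^3 - 6(3u+2)^2 - 4(3u+2) + 6 = 27u^3 - 48u - 18 = 3(9u^3 - 16u - 6).

3(9u^3 - 16u - 6)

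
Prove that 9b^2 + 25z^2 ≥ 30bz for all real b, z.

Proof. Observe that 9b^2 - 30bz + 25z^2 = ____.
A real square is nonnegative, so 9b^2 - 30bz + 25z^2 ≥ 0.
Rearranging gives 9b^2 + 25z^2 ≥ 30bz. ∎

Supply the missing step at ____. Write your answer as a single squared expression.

The leading and trailing coefficients are 3^2 and 5^2, and 30 = 2·3·5, so the trinomial is (3b - 5z)^2.
Hence 9b^2 - 30bz + 25z^2 ≥ 0.

(3b - 5z)^2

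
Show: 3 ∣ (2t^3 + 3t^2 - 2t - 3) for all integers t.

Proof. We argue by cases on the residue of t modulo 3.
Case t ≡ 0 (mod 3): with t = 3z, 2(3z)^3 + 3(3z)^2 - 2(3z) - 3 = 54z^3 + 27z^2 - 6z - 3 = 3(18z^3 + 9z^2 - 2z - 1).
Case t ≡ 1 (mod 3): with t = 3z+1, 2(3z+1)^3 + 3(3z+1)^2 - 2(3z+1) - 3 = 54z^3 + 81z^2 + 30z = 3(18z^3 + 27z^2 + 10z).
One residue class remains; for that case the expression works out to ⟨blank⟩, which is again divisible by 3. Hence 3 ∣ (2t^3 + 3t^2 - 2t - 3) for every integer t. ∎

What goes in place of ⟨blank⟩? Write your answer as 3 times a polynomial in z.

The residues treated are {0, 1}, so the missing case is t ≡ 2 (mod 3); write t = 3z+2.
Then 2(3z+2)^3 + 3(3z+2)^2 - 2(3z+2) - 3 = 54z^3 + 135z^2 + 102z + 21 = 3(18z^3 + 45z^2 + 34z + 7).

3(18z^3 + 45z^2 + 34z + 7)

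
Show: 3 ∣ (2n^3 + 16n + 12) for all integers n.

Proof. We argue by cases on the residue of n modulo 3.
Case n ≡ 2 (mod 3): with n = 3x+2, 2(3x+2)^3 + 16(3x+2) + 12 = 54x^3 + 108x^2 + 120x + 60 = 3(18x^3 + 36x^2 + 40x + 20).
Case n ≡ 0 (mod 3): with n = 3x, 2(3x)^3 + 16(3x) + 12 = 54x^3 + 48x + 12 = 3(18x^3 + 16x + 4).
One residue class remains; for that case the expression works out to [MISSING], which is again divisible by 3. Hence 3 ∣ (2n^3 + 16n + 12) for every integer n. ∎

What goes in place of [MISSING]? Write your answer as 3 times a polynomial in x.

3(18x^3 + 18x^2 + 22x + 10)

The residues treated are {2, 0}, so the missing case is n ≡ 1 (mod 3); write n = 3x+1.
Then 2(3x+1)^3 + 16(3x+1) + 12 = 54x^3 + 54x^2 + 66x + 30 = 3(18x^3 + 18x^2 + 22x + 10).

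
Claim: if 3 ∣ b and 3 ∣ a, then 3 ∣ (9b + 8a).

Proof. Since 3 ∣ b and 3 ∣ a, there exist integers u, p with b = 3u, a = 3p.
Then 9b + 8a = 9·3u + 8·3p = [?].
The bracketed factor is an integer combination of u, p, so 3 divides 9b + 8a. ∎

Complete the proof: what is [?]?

3(8p + 9u)

Pull the common 3 out of every term: 9·3u + 8·3p = 3(8p + 9u).
8p + 9u is an integer, which exhibits the divisibility.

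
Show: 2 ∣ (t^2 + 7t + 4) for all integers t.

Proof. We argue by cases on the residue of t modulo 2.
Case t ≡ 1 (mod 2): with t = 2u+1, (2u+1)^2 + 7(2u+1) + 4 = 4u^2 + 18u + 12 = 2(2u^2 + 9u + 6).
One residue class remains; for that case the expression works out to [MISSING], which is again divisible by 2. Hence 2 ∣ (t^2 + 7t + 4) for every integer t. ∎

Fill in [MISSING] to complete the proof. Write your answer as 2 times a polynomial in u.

2(2u^2 + 7u + 2)

Only t ≡ 0 (mod 2) is unaccounted for. Put t = 2u:
(2u)^2 + 7(2u) + 4 expands to 4u^2 + 14u + 4,
and factoring out 2 leaves 2(2u^2 + 7u + 2).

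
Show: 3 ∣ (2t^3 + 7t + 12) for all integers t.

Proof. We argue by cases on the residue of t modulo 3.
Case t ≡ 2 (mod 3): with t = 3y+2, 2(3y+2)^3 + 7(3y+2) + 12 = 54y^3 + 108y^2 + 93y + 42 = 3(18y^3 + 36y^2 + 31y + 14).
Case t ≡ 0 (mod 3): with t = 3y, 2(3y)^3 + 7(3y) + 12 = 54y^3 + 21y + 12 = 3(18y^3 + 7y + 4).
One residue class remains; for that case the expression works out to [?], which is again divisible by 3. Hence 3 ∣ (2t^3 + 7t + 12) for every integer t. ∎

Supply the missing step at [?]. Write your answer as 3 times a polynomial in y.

The residues treated are {2, 0}, so the missing case is t ≡ 1 (mod 3); write t = 3y+1.
Then 2(3y+1)^3 + 7(3y+1) + 12 = 54y^3 + 54y^2 + 39y + 21 = 3(18y^3 + 18y^2 + 13y + 7).

3(18y^3 + 18y^2 + 13y + 7)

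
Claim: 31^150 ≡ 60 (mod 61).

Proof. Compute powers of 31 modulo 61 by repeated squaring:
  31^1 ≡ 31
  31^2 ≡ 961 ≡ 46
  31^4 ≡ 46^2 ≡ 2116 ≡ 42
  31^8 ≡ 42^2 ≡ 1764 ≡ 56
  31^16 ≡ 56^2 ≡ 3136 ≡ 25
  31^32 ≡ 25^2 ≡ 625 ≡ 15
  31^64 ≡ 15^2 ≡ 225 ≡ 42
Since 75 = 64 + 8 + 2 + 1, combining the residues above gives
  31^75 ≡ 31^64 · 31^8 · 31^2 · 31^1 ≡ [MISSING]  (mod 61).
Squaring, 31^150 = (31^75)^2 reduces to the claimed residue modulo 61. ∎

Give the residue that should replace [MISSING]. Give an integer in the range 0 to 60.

31^64 · 31^8 · 31^2 · 31^1 ≡ 42 · 56 · 46 · 31 = 3353952.
3353952 mod 61 = 50, so 31^75 ≡ 50 (mod 61).

50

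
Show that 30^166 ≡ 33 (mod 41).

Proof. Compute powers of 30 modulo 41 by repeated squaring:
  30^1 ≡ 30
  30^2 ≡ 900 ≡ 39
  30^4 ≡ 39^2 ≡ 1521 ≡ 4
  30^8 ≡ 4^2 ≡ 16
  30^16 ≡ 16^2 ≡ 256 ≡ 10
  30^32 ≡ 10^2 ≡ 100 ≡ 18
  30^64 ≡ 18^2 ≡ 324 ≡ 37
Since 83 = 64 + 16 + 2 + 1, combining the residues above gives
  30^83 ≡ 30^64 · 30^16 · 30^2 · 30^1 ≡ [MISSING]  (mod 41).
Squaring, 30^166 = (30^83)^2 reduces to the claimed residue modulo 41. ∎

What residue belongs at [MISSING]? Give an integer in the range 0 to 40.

Multiply the listed residues: 37 · 10 · 39 · 30 = 370 → 14430 → 432900.
Reducing modulo 41: 432900 = 10558·41 + 22, so 30^83 ≡ 22.

22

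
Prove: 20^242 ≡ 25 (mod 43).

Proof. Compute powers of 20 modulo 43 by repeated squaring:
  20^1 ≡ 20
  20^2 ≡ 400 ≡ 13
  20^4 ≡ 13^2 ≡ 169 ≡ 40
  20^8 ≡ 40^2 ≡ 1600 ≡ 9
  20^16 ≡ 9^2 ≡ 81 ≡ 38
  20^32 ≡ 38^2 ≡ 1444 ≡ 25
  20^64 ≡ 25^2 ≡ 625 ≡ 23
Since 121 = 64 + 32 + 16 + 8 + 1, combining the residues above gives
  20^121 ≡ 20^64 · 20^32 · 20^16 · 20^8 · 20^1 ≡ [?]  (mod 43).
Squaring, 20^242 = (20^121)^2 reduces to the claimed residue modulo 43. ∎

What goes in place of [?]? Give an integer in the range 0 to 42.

Multiply the listed residues: 23 · 25 · 38 · 9 · 20 = 575 → 21850 → 196650 → 3933000.
Reducing modulo 43: 3933000 = 91465·43 + 5, so 20^121 ≡ 5.

5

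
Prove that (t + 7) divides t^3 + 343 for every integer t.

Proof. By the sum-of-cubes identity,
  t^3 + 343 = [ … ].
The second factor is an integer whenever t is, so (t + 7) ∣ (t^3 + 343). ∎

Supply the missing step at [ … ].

(t + 7)(t^2 - 7t + 49)

Polynomial division of t^3 + 343 by t + 7 leaves remainder 0 and quotient t^2 - 7t + 49.
Hence t^3 + 343 = (t + 7)(t^2 - 7t + 49).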